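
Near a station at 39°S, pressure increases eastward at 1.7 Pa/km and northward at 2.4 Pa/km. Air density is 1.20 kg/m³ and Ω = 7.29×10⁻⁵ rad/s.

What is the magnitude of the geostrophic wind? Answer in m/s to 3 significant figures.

26.7 m/s

Coriolis parameter at 39°S:
f = 2Ω sin φ = 2 × 7.29×10⁻⁵ × sin 39° = 9.18×10⁻⁵ s⁻¹
In the Southern Hemisphere f is negative: f = −9.18×10⁻⁵ s⁻¹.
Component geostrophic relations (x east, y north):
u_g = −(1/(fρ)) ∂P/∂y,  v_g = (1/(fρ)) ∂P/∂x
u_g = −(2.4×10⁻³)/(−9.18×10⁻⁵ × 1.20) = 21.8 m/s;  v_g = (1.7×10⁻³)/(−9.18×10⁻⁵ × 1.20) = −15.4 m/s
|V_g| = √(u_g² + v_g²) = 26.7 m/s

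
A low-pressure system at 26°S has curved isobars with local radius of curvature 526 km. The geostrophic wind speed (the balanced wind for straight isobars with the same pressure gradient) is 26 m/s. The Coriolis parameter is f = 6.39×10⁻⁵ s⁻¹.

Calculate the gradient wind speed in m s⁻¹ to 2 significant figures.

17 m s⁻¹

Around a low, centrifugal force acts outward with Coriolis, so pressure-gradient force balances both:
(1/ρ)|∂P/∂n| = fV + V²/R  →  V² + fR·V − fR·V_g = 0
With fR = 6.39×10⁻⁵ × 526×10³ m = 33.6 m/s:
V = [−fR + √((fR)² + 4 fR V_g)]/2 = [−33.6 + √(33.6² + 4×33.6×26)]/2 = 17.2 m/s
Subgeostrophic (V < V_g = 26 m/s), as expected around a low.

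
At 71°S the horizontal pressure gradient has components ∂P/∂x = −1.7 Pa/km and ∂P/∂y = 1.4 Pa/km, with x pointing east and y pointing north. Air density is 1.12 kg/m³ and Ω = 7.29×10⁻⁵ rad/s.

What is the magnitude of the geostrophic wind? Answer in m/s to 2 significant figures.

14 m/s

Coriolis parameter at 71°S:
f = 2Ω sin φ = 2 × 7.29×10⁻⁵ × sin 71° = 1.38×10⁻⁴ s⁻¹
In the Southern Hemisphere f is negative: f = −1.38×10⁻⁴ s⁻¹.
Component geostrophic relations (x east, y north):
u_g = −(1/(fρ)) ∂P/∂y,  v_g = (1/(fρ)) ∂P/∂x
u_g = −(1.4×10⁻³)/(−1.38×10⁻⁴ × 1.12) = 9.07 m/s;  v_g = (−1.7×10⁻³)/(−1.38×10⁻⁴ × 1.12) = 11.0 m/s
|V_g| = √(u_g² + v_g²) = 14.3 m/s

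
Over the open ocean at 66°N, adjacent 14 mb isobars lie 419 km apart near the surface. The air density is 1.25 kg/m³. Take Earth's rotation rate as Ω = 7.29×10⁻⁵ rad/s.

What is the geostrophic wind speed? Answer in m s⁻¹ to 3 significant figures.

20.1 m s⁻¹

Coriolis parameter at 66°N:
f = 2Ω sin φ = 2 × 7.29×10⁻⁵ × sin 66° = 1.33×10⁻⁴ s⁻¹
Pressure gradient: |∂P/∂n| = 1400 Pa / 419000 m = 3.34×10⁻³ Pa/m
Geostrophic balance (pressure-gradient force = Coriolis force):
V_g = (1/(fρ)) |∂P/∂n| = 3.34×10⁻³ / (1.33×10⁻⁴ × 1.25) = 20.1 m/s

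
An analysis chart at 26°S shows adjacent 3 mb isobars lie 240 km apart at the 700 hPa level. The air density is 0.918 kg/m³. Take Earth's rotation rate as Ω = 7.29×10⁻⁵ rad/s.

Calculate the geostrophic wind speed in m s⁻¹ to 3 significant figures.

21.3 m s⁻¹

Coriolis parameter at 26°S:
f = 2Ω sin φ = 2 × 7.29×10⁻⁵ × sin 26° = 6.39×10⁻⁵ s⁻¹
Pressure gradient: |∂P/∂n| = 300 Pa / 240000 m = 1.25×10⁻³ Pa/m
Geostrophic balance (pressure-gradient force = Coriolis force):
V_g = (1/(fρ)) |∂P/∂n| = 1.25×10⁻³ / (6.39×10⁻⁵ × 0.918) = 21.3 m/s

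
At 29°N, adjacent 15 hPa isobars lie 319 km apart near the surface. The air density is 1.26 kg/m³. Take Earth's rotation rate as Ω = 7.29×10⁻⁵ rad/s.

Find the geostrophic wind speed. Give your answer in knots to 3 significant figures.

103 knots

Coriolis parameter at 29°N:
f = 2Ω sin φ = 2 × 7.29×10⁻⁵ × sin 29° = 7.07×10⁻⁵ s⁻¹
Pressure gradient: |∂P/∂n| = 1500 Pa / 319000 m = 4.70×10⁻³ Pa/m
Geostrophic balance (pressure-gradient force = Coriolis force):
V_g = (1/(fρ)) |∂P/∂n| = 4.70×10⁻³ / (7.07×10⁻⁵ × 1.26) = 52.8 m/s
Converting: 52.8 m/s × 1.944 = 103 knots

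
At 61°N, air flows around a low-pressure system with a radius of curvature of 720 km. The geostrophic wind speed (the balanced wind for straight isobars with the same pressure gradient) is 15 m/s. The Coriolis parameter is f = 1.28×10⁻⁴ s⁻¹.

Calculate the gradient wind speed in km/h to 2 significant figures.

Around a low, centrifugal force acts outward with Coriolis, so pressure-gradient force balances both:
(1/ρ)|∂P/∂n| = fV + V²/R  →  V² + fR·V − fR·V_g = 0
With fR = 1.28×10⁻⁴ × 720×10³ m = 92.2 m/s:
V = [−fR + √((fR)² + 4 fR V_g)]/2 = [−92.2 + √(92.2² + 4×92.2×15)]/2 = 13.1 m/s
Subgeostrophic (V < V_g = 15 m/s), as expected around a low.
Converting: 13.1 m/s × 3.6 = 47 km/h

47 km/h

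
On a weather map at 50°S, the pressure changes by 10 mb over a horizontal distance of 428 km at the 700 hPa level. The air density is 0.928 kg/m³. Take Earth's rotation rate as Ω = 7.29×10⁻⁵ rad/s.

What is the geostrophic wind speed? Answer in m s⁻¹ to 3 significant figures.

22.5 m s⁻¹

Coriolis parameter at 50°S:
f = 2Ω sin φ = 2 × 7.29×10⁻⁵ × sin 50° = 1.12×10⁻⁴ s⁻¹
Pressure gradient: |∂P/∂n| = 1000 Pa / 428000 m = 2.34×10⁻³ Pa/m
Geostrophic balance (pressure-gradient force = Coriolis force):
V_g = (1/(fρ)) |∂P/∂n| = 2.34×10⁻³ / (1.12×10⁻⁴ × 0.928) = 22.5 m/s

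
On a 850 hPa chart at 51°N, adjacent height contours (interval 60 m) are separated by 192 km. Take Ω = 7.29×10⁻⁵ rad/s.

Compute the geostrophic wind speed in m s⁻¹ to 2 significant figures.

Coriolis parameter at 51°N:
f = 2Ω sin φ = 2 × 7.29×10⁻⁵ × sin 51° = 1.13×10⁻⁴ s⁻¹
Height gradient: |∂Z/∂n| = 60 m / 192000 m = 3.12×10⁻⁴
On a pressure surface, geostrophic balance gives V_g = (g/f)|∂Z/∂n|:
V_g = 9.81 × 3.12×10⁻⁴ / 1.13×10⁻⁴ = 27.1 m/s

27 m s⁻¹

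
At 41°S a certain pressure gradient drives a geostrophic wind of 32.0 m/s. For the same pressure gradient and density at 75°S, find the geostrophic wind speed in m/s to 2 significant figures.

With the same pressure gradient and density, V_g ∝ 1/f ∝ 1/sin φ.
V₂ = V₁ · sin φ₁ / sin φ₂ = 32.0 × sin 41° / sin 75°
V₂ = 32.0 × 0.6561/0.9659 = 22 m/s

22 m/s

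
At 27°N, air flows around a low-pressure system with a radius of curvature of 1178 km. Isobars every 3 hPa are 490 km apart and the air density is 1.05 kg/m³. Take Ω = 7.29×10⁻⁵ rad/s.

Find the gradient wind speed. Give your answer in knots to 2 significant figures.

16 knots

Coriolis parameter at 27°N:
f = 2Ω sin φ = 2 × 7.29×10⁻⁵ × sin 27° = 6.62×10⁻⁵ s⁻¹
Pressure gradient: |∂P/∂n| = 300 Pa / 490000 m = 6.12×10⁻⁴ Pa/m
Geostrophic speed: V_g = |∂P/∂n|/(fρ) = 6.12×10⁻⁴/(6.62×10⁻⁵ × 1.05) = 8.81 m/s
Around a low, centrifugal force acts outward with Coriolis, so pressure-gradient force balances both:
(1/ρ)|∂P/∂n| = fV + V²/R  →  V² + fR·V − fR·V_g = 0
With fR = 6.62×10⁻⁵ × 1178×10³ m = 78.0 m/s:
V = [−fR + √((fR)² + 4 fR V_g)]/2 = [−78.0 + √(78.0² + 4×78.0×8.81)]/2 = 7.99 m/s
Subgeostrophic (V < V_g = 8.81 m/s), as expected around a low.
Converting: 7.99 m/s × 1.944 = 16 knots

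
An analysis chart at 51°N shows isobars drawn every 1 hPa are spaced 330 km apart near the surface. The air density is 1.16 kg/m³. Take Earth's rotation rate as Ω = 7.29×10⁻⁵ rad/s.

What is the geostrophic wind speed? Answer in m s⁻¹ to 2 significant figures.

Coriolis parameter at 51°N:
f = 2Ω sin φ = 2 × 7.29×10⁻⁵ × sin 51° = 1.13×10⁻⁴ s⁻¹
Pressure gradient: |∂P/∂n| = 100 Pa / 330000 m = 3.03×10⁻⁴ Pa/m
Geostrophic balance (pressure-gradient force = Coriolis force):
V_g = (1/(fρ)) |∂P/∂n| = 3.03×10⁻⁴ / (1.13×10⁻⁴ × 1.16) = 2.31 m/s

2.3 m s⁻¹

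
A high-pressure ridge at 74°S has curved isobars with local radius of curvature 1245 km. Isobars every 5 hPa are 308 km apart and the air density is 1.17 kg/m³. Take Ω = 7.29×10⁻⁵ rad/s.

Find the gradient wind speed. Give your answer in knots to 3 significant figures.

Coriolis parameter at 74°S:
f = 2Ω sin φ = 2 × 7.29×10⁻⁵ × sin 74° = 1.40×10⁻⁴ s⁻¹
Pressure gradient: |∂P/∂n| = 500 Pa / 308000 m = 1.62×10⁻³ Pa/m
Geostrophic speed: V_g = |∂P/∂n|/(fρ) = 1.62×10⁻³/(1.40×10⁻⁴ × 1.17) = 9.90 m/s
Around a high, pressure-gradient force acts outward with centrifugal, so Coriolis balances both:
fV = (1/ρ)|∂P/∂n| + V²/R  →  V² − fR·V + fR·V_g = 0
With fR = 1.40×10⁻⁴ × 1245×10³ m = 174 m/s:
V = [fR − √((fR)² − 4 fR V_g)]/2 = [174 − √(174² − 4×174×9.9)]/2 = 10.5 m/s
Supergeostrophic (V > V_g = 9.9 m/s), as expected around a high.
Converting: 10.5 m/s × 1.944 = 20.5 knots

20.5 knots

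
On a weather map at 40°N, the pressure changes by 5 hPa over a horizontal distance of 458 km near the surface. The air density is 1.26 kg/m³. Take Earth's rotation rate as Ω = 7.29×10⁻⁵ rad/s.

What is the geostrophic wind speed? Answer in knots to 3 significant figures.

18.0 knots

Coriolis parameter at 40°N:
f = 2Ω sin φ = 2 × 7.29×10⁻⁵ × sin 40° = 9.37×10⁻⁵ s⁻¹
Pressure gradient: |∂P/∂n| = 500 Pa / 458000 m = 1.09×10⁻³ Pa/m
Geostrophic balance (pressure-gradient force = Coriolis force):
V_g = (1/(fρ)) |∂P/∂n| = 1.09×10⁻³ / (9.37×10⁻⁵ × 1.26) = 9.25 m/s
Converting: 9.25 m/s × 1.944 = 18.0 knots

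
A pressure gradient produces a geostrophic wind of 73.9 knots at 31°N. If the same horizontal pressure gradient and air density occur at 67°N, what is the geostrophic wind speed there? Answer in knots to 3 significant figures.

41.3 knots

With the same pressure gradient and density, V_g ∝ 1/f ∝ 1/sin φ.
V₂ = V₁ · sin φ₁ / sin φ₂ = 73.9 × sin 31° / sin 67°
V₂ = 73.9 × 0.5150/0.9205 = 41.3 knots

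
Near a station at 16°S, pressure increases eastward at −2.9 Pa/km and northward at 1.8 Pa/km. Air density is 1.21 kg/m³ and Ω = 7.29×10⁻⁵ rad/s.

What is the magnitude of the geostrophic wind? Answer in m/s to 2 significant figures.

70 m/s

Coriolis parameter at 16°S:
f = 2Ω sin φ = 2 × 7.29×10⁻⁵ × sin 16° = 4.02×10⁻⁵ s⁻¹
In the Southern Hemisphere f is negative: f = −4.02×10⁻⁵ s⁻¹.
Component geostrophic relations (x east, y north):
u_g = −(1/(fρ)) ∂P/∂y,  v_g = (1/(fρ)) ∂P/∂x
u_g = −(1.8×10⁻³)/(−4.02×10⁻⁵ × 1.21) = 37.0 m/s;  v_g = (−2.9×10⁻³)/(−4.02×10⁻⁵ × 1.21) = 59.6 m/s
|V_g| = √(u_g² + v_g²) = 70.2 m/s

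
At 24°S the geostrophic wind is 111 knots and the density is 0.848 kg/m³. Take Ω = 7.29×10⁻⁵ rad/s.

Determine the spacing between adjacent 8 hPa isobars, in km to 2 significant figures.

Coriolis parameter at 24°S:
f = 2Ω sin φ = 2 × 7.29×10⁻⁵ × sin 24° = 5.93×10⁻⁵ s⁻¹
Wind speed in SI: 111 knots = 57.1 m/s
Geostrophic balance rearranged: |∂P/∂n| = f ρ V_g
|∂P/∂n| = 5.93×10⁻⁵ × 0.848 × 57.1 = 2.87×10⁻³ Pa/m
Isobar spacing: Δn = ΔP/|∂P/∂n| = 800 Pa / 2.87×10⁻³ Pa/m = 278588 m ≈ 280 km

280 km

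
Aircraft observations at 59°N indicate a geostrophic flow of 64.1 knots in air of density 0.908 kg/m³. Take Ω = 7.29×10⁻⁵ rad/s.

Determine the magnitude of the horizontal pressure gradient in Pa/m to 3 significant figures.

Coriolis parameter at 59°N:
f = 2Ω sin φ = 2 × 7.29×10⁻⁵ × sin 59° = 1.25×10⁻⁴ s⁻¹
Wind speed in SI: 64.1 knots = 33.0 m/s
Geostrophic balance rearranged: |∂P/∂n| = f ρ V_g
|∂P/∂n| = 1.25×10⁻⁴ × 0.908 × 33.0 = 3.74×10⁻³ Pa/m

3.74×10⁻³ Pa/m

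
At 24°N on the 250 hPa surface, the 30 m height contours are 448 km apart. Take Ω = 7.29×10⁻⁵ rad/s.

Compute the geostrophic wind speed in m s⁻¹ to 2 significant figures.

11 m s⁻¹

Coriolis parameter at 24°N:
f = 2Ω sin φ = 2 × 7.29×10⁻⁵ × sin 24° = 5.93×10⁻⁵ s⁻¹
Height gradient: |∂Z/∂n| = 30 m / 448000 m = 6.70×10⁻⁵
On a pressure surface, geostrophic balance gives V_g = (g/f)|∂Z/∂n|:
V_g = 9.81 × 6.70×10⁻⁵ / 5.93×10⁻⁵ = 11.1 m/s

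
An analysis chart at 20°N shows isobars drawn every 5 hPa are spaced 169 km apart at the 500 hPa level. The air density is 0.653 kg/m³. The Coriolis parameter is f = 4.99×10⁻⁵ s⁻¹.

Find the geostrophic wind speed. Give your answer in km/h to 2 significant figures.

330 km/h

Pressure gradient: |∂P/∂n| = 500 Pa / 169000 m = 2.96×10⁻³ Pa/m
Geostrophic balance (pressure-gradient force = Coriolis force):
V_g = (1/(fρ)) |∂P/∂n| = 2.96×10⁻³ / (4.99×10⁻⁵ × 0.653) = 90.8 m/s
Converting: 90.8 m/s × 3.6 = 330 km/h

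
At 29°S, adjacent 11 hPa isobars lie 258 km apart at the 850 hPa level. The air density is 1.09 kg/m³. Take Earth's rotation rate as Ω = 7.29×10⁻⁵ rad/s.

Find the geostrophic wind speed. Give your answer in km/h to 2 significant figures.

Coriolis parameter at 29°S:
f = 2Ω sin φ = 2 × 7.29×10⁻⁵ × sin 29° = 7.07×10⁻⁵ s⁻¹
Pressure gradient: |∂P/∂n| = 1100 Pa / 258000 m = 4.26×10⁻³ Pa/m
Geostrophic balance (pressure-gradient force = Coriolis force):
V_g = (1/(fρ)) |∂P/∂n| = 4.26×10⁻³ / (7.07×10⁻⁵ × 1.09) = 55.3 m/s
Converting: 55.3 m/s × 3.6 = 200 km/h

200 km/h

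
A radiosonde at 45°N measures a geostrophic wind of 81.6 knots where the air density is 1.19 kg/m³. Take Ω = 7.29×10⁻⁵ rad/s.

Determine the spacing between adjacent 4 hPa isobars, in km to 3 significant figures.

77.7 km

Coriolis parameter at 45°N:
f = 2Ω sin φ = 2 × 7.29×10⁻⁵ × sin 45° = 1.03×10⁻⁴ s⁻¹
Wind speed in SI: 81.6 knots = 42.0 m/s
Geostrophic balance rearranged: |∂P/∂n| = f ρ V_g
|∂P/∂n| = 1.03×10⁻⁴ × 1.19 × 42.0 = 5.15×10⁻³ Pa/m
Isobar spacing: Δn = ΔP/|∂P/∂n| = 400 Pa / 5.15×10⁻³ Pa/m = 77668 m ≈ 77.7 km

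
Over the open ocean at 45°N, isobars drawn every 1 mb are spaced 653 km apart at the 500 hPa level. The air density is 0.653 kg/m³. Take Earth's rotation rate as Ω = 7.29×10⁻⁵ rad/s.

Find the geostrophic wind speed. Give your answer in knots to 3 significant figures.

Coriolis parameter at 45°N:
f = 2Ω sin φ = 2 × 7.29×10⁻⁵ × sin 45° = 1.03×10⁻⁴ s⁻¹
Pressure gradient: |∂P/∂n| = 100 Pa / 653000 m = 1.53×10⁻⁴ Pa/m
Geostrophic balance (pressure-gradient force = Coriolis force):
V_g = (1/(fρ)) |∂P/∂n| = 1.53×10⁻⁴ / (1.03×10⁻⁴ × 0.653) = 2.27 m/s
Converting: 2.27 m/s × 1.944 = 4.42 knots

4.42 knots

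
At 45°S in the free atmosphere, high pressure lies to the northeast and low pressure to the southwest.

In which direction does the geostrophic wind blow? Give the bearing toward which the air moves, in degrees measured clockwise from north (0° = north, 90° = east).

The pressure-gradient force points toward the southwest (bearing 225°).
Geostrophic balance: in the Southern Hemisphere the Coriolis force deflects motion to the left, so the geostrophic wind blows 90° to the left of the pressure-gradient force (low pressure on the right).
Rotating 225° by 90° counterclockwise gives 135° — the wind blows toward the southeast.

135°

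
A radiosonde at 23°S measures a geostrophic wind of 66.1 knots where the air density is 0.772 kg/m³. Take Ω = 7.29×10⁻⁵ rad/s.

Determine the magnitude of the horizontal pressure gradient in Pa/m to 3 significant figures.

1.50×10⁻³ Pa/m

Coriolis parameter at 23°S:
f = 2Ω sin φ = 2 × 7.29×10⁻⁵ × sin 23° = 5.70×10⁻⁵ s⁻¹
Wind speed in SI: 66.1 knots = 34.0 m/s
Geostrophic balance rearranged: |∂P/∂n| = f ρ V_g
|∂P/∂n| = 5.70×10⁻⁵ × 0.772 × 34.0 = 1.50×10⁻³ Pa/m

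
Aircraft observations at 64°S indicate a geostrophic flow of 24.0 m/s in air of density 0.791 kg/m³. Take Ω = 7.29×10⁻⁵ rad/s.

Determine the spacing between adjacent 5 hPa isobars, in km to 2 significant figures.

Coriolis parameter at 64°S:
f = 2Ω sin φ = 2 × 7.29×10⁻⁵ × sin 64° = 1.31×10⁻⁴ s⁻¹
Geostrophic balance rearranged: |∂P/∂n| = f ρ V_g
|∂P/∂n| = 1.31×10⁻⁴ × 0.791 × 24.0 = 2.49×10⁻³ Pa/m
Isobar spacing: Δn = ΔP/|∂P/∂n| = 500 Pa / 2.49×10⁻³ Pa/m = 200985 m ≈ 200 km

200 km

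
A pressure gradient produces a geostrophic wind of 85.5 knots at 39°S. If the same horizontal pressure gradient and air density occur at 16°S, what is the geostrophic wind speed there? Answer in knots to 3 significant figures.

With the same pressure gradient and density, V_g ∝ 1/f ∝ 1/sin φ.
V₂ = V₁ · sin φ₁ / sin φ₂ = 85.5 × sin 39° / sin 16°
V₂ = 85.5 × 0.6293/0.2756 = 195 knots

195 knots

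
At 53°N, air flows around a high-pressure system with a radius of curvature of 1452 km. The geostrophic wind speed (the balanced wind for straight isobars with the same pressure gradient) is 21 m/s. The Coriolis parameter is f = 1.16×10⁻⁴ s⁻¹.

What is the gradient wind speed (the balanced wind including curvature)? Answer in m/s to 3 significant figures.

Around a high, pressure-gradient force acts outward with centrifugal, so Coriolis balances both:
fV = (1/ρ)|∂P/∂n| + V²/R  →  V² − fR·V + fR·V_g = 0
With fR = 1.16×10⁻⁴ × 1452×10³ m = 168 m/s:
V = [fR − √((fR)² − 4 fR V_g)]/2 = [168 − √(168² − 4×168×21)]/2 = 24.6 m/s
Supergeostrophic (V > V_g = 21 m/s), as expected around a high.

24.6 m/s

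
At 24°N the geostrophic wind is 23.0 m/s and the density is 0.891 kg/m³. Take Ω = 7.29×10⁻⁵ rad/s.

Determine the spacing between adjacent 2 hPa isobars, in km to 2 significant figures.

Coriolis parameter at 24°N:
f = 2Ω sin φ = 2 × 7.29×10⁻⁵ × sin 24° = 5.93×10⁻⁵ s⁻¹
Geostrophic balance rearranged: |∂P/∂n| = f ρ V_g
|∂P/∂n| = 5.93×10⁻⁵ × 0.891 × 23.0 = 1.22×10⁻³ Pa/m
Isobar spacing: Δn = ΔP/|∂P/∂n| = 200 Pa / 1.22×10⁻³ Pa/m = 164571 m ≈ 160 km

160 km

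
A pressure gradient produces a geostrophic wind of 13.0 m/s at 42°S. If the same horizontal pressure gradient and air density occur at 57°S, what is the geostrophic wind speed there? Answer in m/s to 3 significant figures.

With the same pressure gradient and density, V_g ∝ 1/f ∝ 1/sin φ.
V₂ = V₁ · sin φ₁ / sin φ₂ = 13.0 × sin 42° / sin 57°
V₂ = 13.0 × 0.6691/0.8387 = 10.4 m/s

10.4 m/s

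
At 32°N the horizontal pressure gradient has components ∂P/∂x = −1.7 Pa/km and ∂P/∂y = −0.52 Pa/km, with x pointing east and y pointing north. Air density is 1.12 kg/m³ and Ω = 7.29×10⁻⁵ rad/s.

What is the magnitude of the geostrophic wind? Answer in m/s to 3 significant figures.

20.5 m/s

Coriolis parameter at 32°N:
f = 2Ω sin φ = 2 × 7.29×10⁻⁵ × sin 32° = 7.73×10⁻⁵ s⁻¹
Component geostrophic relations (x east, y north):
u_g = −(1/(fρ)) ∂P/∂y,  v_g = (1/(fρ)) ∂P/∂x
u_g = −(−0.52×10⁻³)/(7.73×10⁻⁵ × 1.12) = 6.01 m/s;  v_g = (−1.7×10⁻³)/(7.73×10⁻⁵ × 1.12) = −19.6 m/s
|V_g| = √(u_g² + v_g²) = 20.5 m/s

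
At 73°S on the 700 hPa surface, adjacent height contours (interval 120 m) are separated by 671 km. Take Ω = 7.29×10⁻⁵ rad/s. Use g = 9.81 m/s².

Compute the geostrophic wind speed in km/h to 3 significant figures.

Coriolis parameter at 73°S:
f = 2Ω sin φ = 2 × 7.29×10⁻⁵ × sin 73° = 1.39×10⁻⁴ s⁻¹
Height gradient: |∂Z/∂n| = 120 m / 671000 m = 1.79×10⁻⁴
On a pressure surface, geostrophic balance gives V_g = (g/f)|∂Z/∂n|:
V_g = 9.81 × 1.79×10⁻⁴ / 1.39×10⁻⁴ = 12.6 m/s
Converting: 12.6 m/s × 3.6 = 45.3 km/h

45.3 km/h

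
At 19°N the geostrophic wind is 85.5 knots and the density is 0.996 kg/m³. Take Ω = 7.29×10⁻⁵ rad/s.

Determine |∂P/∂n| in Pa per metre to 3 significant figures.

2.08×10⁻³ Pa/m

Coriolis parameter at 19°N:
f = 2Ω sin φ = 2 × 7.29×10⁻⁵ × sin 19° = 4.75×10⁻⁵ s⁻¹
Wind speed in SI: 85.5 knots = 44.0 m/s
Geostrophic balance rearranged: |∂P/∂n| = f ρ V_g
|∂P/∂n| = 4.75×10⁻⁵ × 0.996 × 44.0 = 2.08×10⁻³ Pa/m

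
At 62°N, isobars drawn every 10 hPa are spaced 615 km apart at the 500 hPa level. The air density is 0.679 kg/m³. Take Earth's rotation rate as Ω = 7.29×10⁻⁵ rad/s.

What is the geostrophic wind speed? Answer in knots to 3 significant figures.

36.2 knots

Coriolis parameter at 62°N:
f = 2Ω sin φ = 2 × 7.29×10⁻⁵ × sin 62° = 1.29×10⁻⁴ s⁻¹
Pressure gradient: |∂P/∂n| = 1000 Pa / 615000 m = 1.63×10⁻³ Pa/m
Geostrophic balance (pressure-gradient force = Coriolis force):
V_g = (1/(fρ)) |∂P/∂n| = 1.63×10⁻³ / (1.29×10⁻⁴ × 0.679) = 18.6 m/s
Converting: 18.6 m/s × 1.944 = 36.2 knots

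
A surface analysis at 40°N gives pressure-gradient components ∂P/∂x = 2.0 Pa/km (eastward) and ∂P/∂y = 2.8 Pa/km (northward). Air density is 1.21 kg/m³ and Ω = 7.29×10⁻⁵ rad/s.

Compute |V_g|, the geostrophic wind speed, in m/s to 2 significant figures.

Coriolis parameter at 40°N:
f = 2Ω sin φ = 2 × 7.29×10⁻⁵ × sin 40° = 9.37×10⁻⁵ s⁻¹
Component geostrophic relations (x east, y north):
u_g = −(1/(fρ)) ∂P/∂y,  v_g = (1/(fρ)) ∂P/∂x
u_g = −(2.8×10⁻³)/(9.37×10⁻⁵ × 1.21) = −24.7 m/s;  v_g = (2.0×10⁻³)/(9.37×10⁻⁵ × 1.21) = 17.6 m/s
|V_g| = √(u_g² + v_g²) = 30.3 m/s

30 m/s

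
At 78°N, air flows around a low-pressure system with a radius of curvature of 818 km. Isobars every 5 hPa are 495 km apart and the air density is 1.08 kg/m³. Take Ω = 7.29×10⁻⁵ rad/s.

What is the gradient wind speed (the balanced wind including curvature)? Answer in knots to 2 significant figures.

Coriolis parameter at 78°N:
f = 2Ω sin φ = 2 × 7.29×10⁻⁵ × sin 78° = 1.43×10⁻⁴ s⁻¹
Pressure gradient: |∂P/∂n| = 500 Pa / 495000 m = 1.01×10⁻³ Pa/m
Geostrophic speed: V_g = |∂P/∂n|/(fρ) = 1.01×10⁻³/(1.43×10⁻⁴ × 1.08) = 6.56 m/s
Around a low, centrifugal force acts outward with Coriolis, so pressure-gradient force balances both:
(1/ρ)|∂P/∂n| = fV + V²/R  →  V² + fR·V − fR·V_g = 0
With fR = 1.43×10⁻⁴ × 818×10³ m = 117 m/s:
V = [−fR + √((fR)² + 4 fR V_g)]/2 = [−117 + √(117² + 4×117×6.56)]/2 = 6.23 m/s
Subgeostrophic (V < V_g = 6.56 m/s), as expected around a low.
Converting: 6.23 m/s × 1.944 = 12 knots

12 knots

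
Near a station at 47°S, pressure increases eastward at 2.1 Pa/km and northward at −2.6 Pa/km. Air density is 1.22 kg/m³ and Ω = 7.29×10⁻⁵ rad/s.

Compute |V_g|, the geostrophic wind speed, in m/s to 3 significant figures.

Coriolis parameter at 47°S:
f = 2Ω sin φ = 2 × 7.29×10⁻⁵ × sin 47° = 1.07×10⁻⁴ s⁻¹
In the Southern Hemisphere f is negative: f = −1.07×10⁻⁴ s⁻¹.
Component geostrophic relations (x east, y north):
u_g = −(1/(fρ)) ∂P/∂y,  v_g = (1/(fρ)) ∂P/∂x
u_g = −(−2.6×10⁻³)/(−1.07×10⁻⁴ × 1.22) = −20.0 m/s;  v_g = (2.1×10⁻³)/(−1.07×10⁻⁴ × 1.22) = −16.1 m/s
|V_g| = √(u_g² + v_g²) = 25.7 m/s

25.7 m/s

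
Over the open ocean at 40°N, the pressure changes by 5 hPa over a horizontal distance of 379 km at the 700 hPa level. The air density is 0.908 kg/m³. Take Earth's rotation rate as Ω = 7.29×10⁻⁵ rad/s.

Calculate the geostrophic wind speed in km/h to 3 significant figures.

Coriolis parameter at 40°N:
f = 2Ω sin φ = 2 × 7.29×10⁻⁵ × sin 40° = 9.37×10⁻⁵ s⁻¹
Pressure gradient: |∂P/∂n| = 500 Pa / 379000 m = 1.32×10⁻³ Pa/m
Geostrophic balance (pressure-gradient force = Coriolis force):
V_g = (1/(fρ)) |∂P/∂n| = 1.32×10⁻³ / (9.37×10⁻⁵ × 0.908) = 15.5 m/s
Converting: 15.5 m/s × 3.6 = 55.8 km/h

55.8 km/h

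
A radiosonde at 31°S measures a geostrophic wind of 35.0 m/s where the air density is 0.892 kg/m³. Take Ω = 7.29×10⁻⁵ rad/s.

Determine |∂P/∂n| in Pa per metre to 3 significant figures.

2.34×10⁻³ Pa/m

Coriolis parameter at 31°S:
f = 2Ω sin φ = 2 × 7.29×10⁻⁵ × sin 31° = 7.51×10⁻⁵ s⁻¹
Geostrophic balance rearranged: |∂P/∂n| = f ρ V_g
|∂P/∂n| = 7.51×10⁻⁵ × 0.892 × 35.0 = 2.34×10⁻³ Pa/m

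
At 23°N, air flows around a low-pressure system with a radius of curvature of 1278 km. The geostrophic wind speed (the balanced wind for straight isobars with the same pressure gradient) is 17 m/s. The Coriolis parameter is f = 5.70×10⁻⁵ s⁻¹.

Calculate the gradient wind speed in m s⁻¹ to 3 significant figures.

14.2 m s⁻¹

Around a low, centrifugal force acts outward with Coriolis, so pressure-gradient force balances both:
(1/ρ)|∂P/∂n| = fV + V²/R  →  V² + fR·V − fR·V_g = 0
With fR = 5.70×10⁻⁵ × 1278×10³ m = 72.8 m/s:
V = [−fR + √((fR)² + 4 fR V_g)]/2 = [−72.8 + √(72.8² + 4×72.8×17)]/2 = 14.2 m/s
Subgeostrophic (V < V_g = 17 m/s), as expected around a low.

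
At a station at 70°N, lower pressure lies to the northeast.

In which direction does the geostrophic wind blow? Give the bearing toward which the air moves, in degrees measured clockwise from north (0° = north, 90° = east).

135°

The pressure-gradient force points toward the northeast (bearing 045°).
Geostrophic balance: in the Northern Hemisphere the Coriolis force deflects motion to the right, so the geostrophic wind blows 90° to the right of the pressure-gradient force (low pressure on the left).
Rotating 045° by 90° clockwise gives 135° — the wind blows toward the southeast.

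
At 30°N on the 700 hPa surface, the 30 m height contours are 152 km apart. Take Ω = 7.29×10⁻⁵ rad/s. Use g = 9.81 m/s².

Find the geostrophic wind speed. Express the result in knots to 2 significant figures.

Coriolis parameter at 30°N:
f = 2Ω sin φ = 2 × 7.29×10⁻⁵ × sin 30° = 7.29×10⁻⁵ s⁻¹
Height gradient: |∂Z/∂n| = 30 m / 152000 m = 1.97×10⁻⁴
On a pressure surface, geostrophic balance gives V_g = (g/f)|∂Z/∂n|:
V_g = 9.81 × 1.97×10⁻⁴ / 7.29×10⁻⁵ = 26.6 m/s
Converting: 26.6 m/s × 1.944 = 52 knots

52 knots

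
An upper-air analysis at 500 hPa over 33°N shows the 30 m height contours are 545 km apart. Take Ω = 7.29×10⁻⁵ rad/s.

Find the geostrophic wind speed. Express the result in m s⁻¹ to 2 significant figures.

6.8 m s⁻¹

Coriolis parameter at 33°N:
f = 2Ω sin φ = 2 × 7.29×10⁻⁵ × sin 33° = 7.94×10⁻⁵ s⁻¹
Height gradient: |∂Z/∂n| = 30 m / 545000 m = 5.50×10⁻⁵
On a pressure surface, geostrophic balance gives V_g = (g/f)|∂Z/∂n|:
V_g = 9.81 × 5.50×10⁻⁵ / 7.94×10⁻⁵ = 6.80 m/s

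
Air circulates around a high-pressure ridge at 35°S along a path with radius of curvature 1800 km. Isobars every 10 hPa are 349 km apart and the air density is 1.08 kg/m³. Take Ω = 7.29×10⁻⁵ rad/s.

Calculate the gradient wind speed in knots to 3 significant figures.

Coriolis parameter at 35°S:
f = 2Ω sin φ = 2 × 7.29×10⁻⁵ × sin 35° = 8.36×10⁻⁵ s⁻¹
Pressure gradient: |∂P/∂n| = 1000 Pa / 349000 m = 2.87×10⁻³ Pa/m
Geostrophic speed: V_g = |∂P/∂n|/(fρ) = 2.87×10⁻³/(8.36×10⁻⁵ × 1.08) = 31.7 m/s
Around a high, pressure-gradient force acts outward with centrifugal, so Coriolis balances both:
fV = (1/ρ)|∂P/∂n| + V²/R  →  V² − fR·V + fR·V_g = 0
With fR = 8.36×10⁻⁵ × 1800×10³ m = 151 m/s:
V = [fR − √((fR)² − 4 fR V_g)]/2 = [151 − √(151² − 4×151×31.7)]/2 = 45.4 m/s
Supergeostrophic (V > V_g = 31.7 m/s), as expected around a high.
Converting: 45.4 m/s × 1.944 = 88.3 knots

88.3 knots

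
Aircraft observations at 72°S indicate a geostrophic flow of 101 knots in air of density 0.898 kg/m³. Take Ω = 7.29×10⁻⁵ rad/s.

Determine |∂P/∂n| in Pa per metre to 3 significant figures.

Coriolis parameter at 72°S:
f = 2Ω sin φ = 2 × 7.29×10⁻⁵ × sin 72° = 1.39×10⁻⁴ s⁻¹
Wind speed in SI: 101 knots = 52.0 m/s
Geostrophic balance rearranged: |∂P/∂n| = f ρ V_g
|∂P/∂n| = 1.39×10⁻⁴ × 0.898 × 52.0 = 6.47×10⁻³ Pa/m

6.47×10⁻³ Pa/m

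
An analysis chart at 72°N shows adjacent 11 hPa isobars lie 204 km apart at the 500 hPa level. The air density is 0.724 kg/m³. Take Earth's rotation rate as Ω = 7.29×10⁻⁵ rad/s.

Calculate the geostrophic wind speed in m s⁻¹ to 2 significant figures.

54 m s⁻¹

Coriolis parameter at 72°N:
f = 2Ω sin φ = 2 × 7.29×10⁻⁵ × sin 72° = 1.39×10⁻⁴ s⁻¹
Pressure gradient: |∂P/∂n| = 1100 Pa / 204000 m = 5.39×10⁻³ Pa/m
Geostrophic balance (pressure-gradient force = Coriolis force):
V_g = (1/(fρ)) |∂P/∂n| = 5.39×10⁻³ / (1.39×10⁻⁴ × 0.724) = 53.7 m/s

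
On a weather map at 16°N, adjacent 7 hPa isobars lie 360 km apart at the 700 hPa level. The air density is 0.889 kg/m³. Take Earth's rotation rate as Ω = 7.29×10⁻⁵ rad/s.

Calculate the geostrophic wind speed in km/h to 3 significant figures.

Coriolis parameter at 16°N:
f = 2Ω sin φ = 2 × 7.29×10⁻⁵ × sin 16° = 4.02×10⁻⁵ s⁻¹
Pressure gradient: |∂P/∂n| = 700 Pa / 360000 m = 1.94×10⁻³ Pa/m
Geostrophic balance (pressure-gradient force = Coriolis force):
V_g = (1/(fρ)) |∂P/∂n| = 1.94×10⁻³ / (4.02×10⁻⁵ × 0.889) = 54.4 m/s
Converting: 54.4 m/s × 3.6 = 196 km/h

196 km/h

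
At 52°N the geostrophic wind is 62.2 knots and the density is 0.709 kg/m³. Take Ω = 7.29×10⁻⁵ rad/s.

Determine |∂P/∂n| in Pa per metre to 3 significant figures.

Coriolis parameter at 52°N:
f = 2Ω sin φ = 2 × 7.29×10⁻⁵ × sin 52° = 1.15×10⁻⁴ s⁻¹
Wind speed in SI: 62.2 knots = 32.0 m/s
Geostrophic balance rearranged: |∂P/∂n| = f ρ V_g
|∂P/∂n| = 1.15×10⁻⁴ × 0.709 × 32.0 = 2.61×10⁻³ Pa/m

2.61×10⁻³ Pa/m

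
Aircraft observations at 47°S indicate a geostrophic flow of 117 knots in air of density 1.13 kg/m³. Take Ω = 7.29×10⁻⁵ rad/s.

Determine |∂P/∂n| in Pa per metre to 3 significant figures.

7.25×10⁻³ Pa/m

Coriolis parameter at 47°S:
f = 2Ω sin φ = 2 × 7.29×10⁻⁵ × sin 47° = 1.07×10⁻⁴ s⁻¹
Wind speed in SI: 117 knots = 60.2 m/s
Geostrophic balance rearranged: |∂P/∂n| = f ρ V_g
|∂P/∂n| = 1.07×10⁻⁴ × 1.13 × 60.2 = 7.25×10⁻³ Pa/m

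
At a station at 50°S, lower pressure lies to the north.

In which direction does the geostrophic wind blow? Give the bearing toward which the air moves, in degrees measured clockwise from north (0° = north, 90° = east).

270°

The pressure-gradient force points toward the north (bearing 000°).
Geostrophic balance: in the Southern Hemisphere the Coriolis force deflects motion to the left, so the geostrophic wind blows 90° to the left of the pressure-gradient force (low pressure on the right).
Rotating 000° by 90° counterclockwise gives 270° — the wind blows toward the west.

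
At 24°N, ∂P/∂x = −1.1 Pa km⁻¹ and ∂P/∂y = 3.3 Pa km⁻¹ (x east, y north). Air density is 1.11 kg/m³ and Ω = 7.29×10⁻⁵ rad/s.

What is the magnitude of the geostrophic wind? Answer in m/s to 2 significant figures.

Coriolis parameter at 24°N:
f = 2Ω sin φ = 2 × 7.29×10⁻⁵ × sin 24° = 5.93×10⁻⁵ s⁻¹
Component geostrophic relations (x east, y north):
u_g = −(1/(fρ)) ∂P/∂y,  v_g = (1/(fρ)) ∂P/∂x
u_g = −(3.3×10⁻³)/(5.93×10⁻⁵ × 1.11) = −50.1 m/s;  v_g = (−1.1×10⁻³)/(5.93×10⁻⁵ × 1.11) = −16.7 m/s
|V_g| = √(u_g² + v_g²) = 52.8 m/s

53 m/s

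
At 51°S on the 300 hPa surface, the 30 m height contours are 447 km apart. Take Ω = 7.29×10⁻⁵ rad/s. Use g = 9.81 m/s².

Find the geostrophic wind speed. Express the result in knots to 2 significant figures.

11 knots

Coriolis parameter at 51°S:
f = 2Ω sin φ = 2 × 7.29×10⁻⁵ × sin 51° = 1.13×10⁻⁴ s⁻¹
Height gradient: |∂Z/∂n| = 30 m / 447000 m = 6.71×10⁻⁵
On a pressure surface, geostrophic balance gives V_g = (g/f)|∂Z/∂n|:
V_g = 9.81 × 6.71×10⁻⁵ / 1.13×10⁻⁴ = 5.81 m/s
Converting: 5.81 m/s × 1.944 = 11 knots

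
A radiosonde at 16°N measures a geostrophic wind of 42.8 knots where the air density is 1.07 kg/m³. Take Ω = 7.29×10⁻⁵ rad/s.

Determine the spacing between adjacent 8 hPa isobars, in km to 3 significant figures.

Coriolis parameter at 16°N:
f = 2Ω sin φ = 2 × 7.29×10⁻⁵ × sin 16° = 4.02×10⁻⁵ s⁻¹
Wind speed in SI: 42.8 knots = 22.0 m/s
Geostrophic balance rearranged: |∂P/∂n| = f ρ V_g
|∂P/∂n| = 4.02×10⁻⁵ × 1.07 × 22.0 = 9.47×10⁻⁴ Pa/m
Isobar spacing: Δn = ΔP/|∂P/∂n| = 800 Pa / 9.47×10⁻⁴ Pa/m = 844946 m ≈ 845 km

845 km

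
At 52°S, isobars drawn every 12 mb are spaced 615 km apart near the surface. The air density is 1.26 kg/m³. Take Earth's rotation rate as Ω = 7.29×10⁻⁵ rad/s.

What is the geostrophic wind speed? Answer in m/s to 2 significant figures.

Coriolis parameter at 52°S:
f = 2Ω sin φ = 2 × 7.29×10⁻⁵ × sin 52° = 1.15×10⁻⁴ s⁻¹
Pressure gradient: |∂P/∂n| = 1200 Pa / 615000 m = 1.95×10⁻³ Pa/m
Geostrophic balance (pressure-gradient force = Coriolis force):
V_g = (1/(fρ)) |∂P/∂n| = 1.95×10⁻³ / (1.15×10⁻⁴ × 1.26) = 13.5 m/s

13 m/s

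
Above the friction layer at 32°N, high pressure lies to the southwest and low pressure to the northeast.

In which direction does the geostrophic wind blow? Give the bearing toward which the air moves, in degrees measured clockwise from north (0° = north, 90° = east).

The pressure-gradient force points toward the northeast (bearing 045°).
Geostrophic balance: in the Northern Hemisphere the Coriolis force deflects motion to the right, so the geostrophic wind blows 90° to the right of the pressure-gradient force (low pressure on the left).
Rotating 045° by 90° clockwise gives 135° — the wind blows toward the southeast.

135°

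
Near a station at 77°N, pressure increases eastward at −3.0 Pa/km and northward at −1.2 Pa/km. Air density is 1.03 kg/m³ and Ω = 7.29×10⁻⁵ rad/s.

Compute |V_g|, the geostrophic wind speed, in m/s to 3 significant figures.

22.1 m/s

Coriolis parameter at 77°N:
f = 2Ω sin φ = 2 × 7.29×10⁻⁵ × sin 77° = 1.42×10⁻⁴ s⁻¹
Component geostrophic relations (x east, y north):
u_g = −(1/(fρ)) ∂P/∂y,  v_g = (1/(fρ)) ∂P/∂x
u_g = −(−1.2×10⁻³)/(1.42×10⁻⁴ × 1.03) = 8.20 m/s;  v_g = (−3.0×10⁻³)/(1.42×10⁻⁴ × 1.03) = −20.5 m/s
|V_g| = √(u_g² + v_g²) = 22.1 m/s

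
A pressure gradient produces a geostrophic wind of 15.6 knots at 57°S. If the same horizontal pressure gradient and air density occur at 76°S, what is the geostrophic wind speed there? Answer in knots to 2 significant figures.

With the same pressure gradient and density, V_g ∝ 1/f ∝ 1/sin φ.
V₂ = V₁ · sin φ₁ / sin φ₂ = 15.6 × sin 57° / sin 76°
V₂ = 15.6 × 0.8387/0.9703 = 13 knots

13 knots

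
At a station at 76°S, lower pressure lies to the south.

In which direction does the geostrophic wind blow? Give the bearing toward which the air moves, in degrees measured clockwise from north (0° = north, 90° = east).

The pressure-gradient force points toward the south (bearing 180°).
Geostrophic balance: in the Southern Hemisphere the Coriolis force deflects motion to the left, so the geostrophic wind blows 90° to the left of the pressure-gradient force (low pressure on the right).
Rotating 180° by 90° counterclockwise gives 090° — the wind blows toward the east.

090°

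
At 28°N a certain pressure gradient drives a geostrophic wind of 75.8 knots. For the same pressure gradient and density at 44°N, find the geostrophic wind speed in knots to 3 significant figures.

51.2 knots

With the same pressure gradient and density, V_g ∝ 1/f ∝ 1/sin φ.
V₂ = V₁ · sin φ₁ / sin φ₂ = 75.8 × sin 28° / sin 44°
V₂ = 75.8 × 0.4695/0.6947 = 51.2 knots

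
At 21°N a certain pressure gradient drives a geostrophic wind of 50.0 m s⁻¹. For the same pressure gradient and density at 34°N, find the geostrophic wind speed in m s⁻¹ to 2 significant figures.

With the same pressure gradient and density, V_g ∝ 1/f ∝ 1/sin φ.
V₂ = V₁ · sin φ₁ / sin φ₂ = 50.0 × sin 21° / sin 34°
V₂ = 50.0 × 0.3584/0.5592 = 32 m s⁻¹

32 m s⁻¹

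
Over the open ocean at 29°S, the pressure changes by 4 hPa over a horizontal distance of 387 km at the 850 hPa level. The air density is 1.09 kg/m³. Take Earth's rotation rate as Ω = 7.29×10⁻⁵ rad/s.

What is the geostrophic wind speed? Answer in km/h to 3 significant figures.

48.3 km/h

Coriolis parameter at 29°S:
f = 2Ω sin φ = 2 × 7.29×10⁻⁵ × sin 29° = 7.07×10⁻⁵ s⁻¹
Pressure gradient: |∂P/∂n| = 400 Pa / 387000 m = 1.03×10⁻³ Pa/m
Geostrophic balance (pressure-gradient force = Coriolis force):
V_g = (1/(fρ)) |∂P/∂n| = 1.03×10⁻³ / (7.07×10⁻⁵ × 1.09) = 13.4 m/s
Converting: 13.4 m/s × 3.6 = 48.3 km/h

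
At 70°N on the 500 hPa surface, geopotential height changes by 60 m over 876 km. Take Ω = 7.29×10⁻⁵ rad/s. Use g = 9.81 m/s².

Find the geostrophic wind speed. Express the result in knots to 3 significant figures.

9.53 knots

Coriolis parameter at 70°N:
f = 2Ω sin φ = 2 × 7.29×10⁻⁵ × sin 70° = 1.37×10⁻⁴ s⁻¹
Height gradient: |∂Z/∂n| = 60 m / 876000 m = 6.85×10⁻⁵
On a pressure surface, geostrophic balance gives V_g = (g/f)|∂Z/∂n|:
V_g = 9.81 × 6.85×10⁻⁵ / 1.37×10⁻⁴ = 4.90 m/s
Converting: 4.90 m/s × 1.944 = 9.53 knots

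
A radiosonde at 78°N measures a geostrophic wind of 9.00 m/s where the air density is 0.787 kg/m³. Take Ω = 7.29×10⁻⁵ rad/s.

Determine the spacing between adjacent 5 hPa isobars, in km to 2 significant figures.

Coriolis parameter at 78°N:
f = 2Ω sin φ = 2 × 7.29×10⁻⁵ × sin 78° = 1.43×10⁻⁴ s⁻¹
Geostrophic balance rearranged: |∂P/∂n| = f ρ V_g
|∂P/∂n| = 1.43×10⁻⁴ × 0.787 × 9.00 = 1.01×10⁻³ Pa/m
Isobar spacing: Δn = ΔP/|∂P/∂n| = 500 Pa / 1.01×10⁻³ Pa/m = 494984 m ≈ 490 km

490 km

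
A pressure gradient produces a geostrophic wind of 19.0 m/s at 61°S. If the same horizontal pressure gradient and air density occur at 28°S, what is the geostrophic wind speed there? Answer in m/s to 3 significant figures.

35.4 m/s

With the same pressure gradient and density, V_g ∝ 1/f ∝ 1/sin φ.
V₂ = V₁ · sin φ₁ / sin φ₂ = 19.0 × sin 61° / sin 28°
V₂ = 19.0 × 0.8746/0.4695 = 35.4 m/s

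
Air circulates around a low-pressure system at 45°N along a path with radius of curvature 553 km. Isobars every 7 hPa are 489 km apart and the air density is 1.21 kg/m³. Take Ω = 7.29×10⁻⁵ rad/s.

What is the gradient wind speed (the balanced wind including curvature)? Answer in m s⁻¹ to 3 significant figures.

Coriolis parameter at 45°N:
f = 2Ω sin φ = 2 × 7.29×10⁻⁵ × sin 45° = 1.03×10⁻⁴ s⁻¹
Pressure gradient: |∂P/∂n| = 700 Pa / 489000 m = 1.43×10⁻³ Pa/m
Geostrophic speed: V_g = |∂P/∂n|/(fρ) = 1.43×10⁻³/(1.03×10⁻⁴ × 1.21) = 11.5 m/s
Around a low, centrifugal force acts outward with Coriolis, so pressure-gradient force balances both:
(1/ρ)|∂P/∂n| = fV + V²/R  →  V² + fR·V − fR·V_g = 0
With fR = 1.03×10⁻⁴ × 553×10³ m = 57.0 m/s:
V = [−fR + √((fR)² + 4 fR V_g)]/2 = [−57.0 + √(57.0² + 4×57.0×11.5)]/2 = 9.79 m/s
Subgeostrophic (V < V_g = 11.5 m/s), as expected around a low.

9.79 m s⁻¹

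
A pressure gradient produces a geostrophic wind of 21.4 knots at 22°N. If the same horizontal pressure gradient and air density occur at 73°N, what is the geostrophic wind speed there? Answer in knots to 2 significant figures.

With the same pressure gradient and density, V_g ∝ 1/f ∝ 1/sin φ.
V₂ = V₁ · sin φ₁ / sin φ₂ = 21.4 × sin 22° / sin 73°
V₂ = 21.4 × 0.3746/0.9563 = 8.4 knots

8.4 knots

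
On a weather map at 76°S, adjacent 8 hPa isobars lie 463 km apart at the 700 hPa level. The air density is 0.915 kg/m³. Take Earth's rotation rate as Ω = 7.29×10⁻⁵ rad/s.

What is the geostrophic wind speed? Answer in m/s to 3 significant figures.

13.3 m/s

Coriolis parameter at 76°S:
f = 2Ω sin φ = 2 × 7.29×10⁻⁵ × sin 76° = 1.41×10⁻⁴ s⁻¹
Pressure gradient: |∂P/∂n| = 800 Pa / 463000 m = 1.73×10⁻³ Pa/m
Geostrophic balance (pressure-gradient force = Coriolis force):
V_g = (1/(fρ)) |∂P/∂n| = 1.73×10⁻³ / (1.41×10⁻⁴ × 0.915) = 13.3 m/s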